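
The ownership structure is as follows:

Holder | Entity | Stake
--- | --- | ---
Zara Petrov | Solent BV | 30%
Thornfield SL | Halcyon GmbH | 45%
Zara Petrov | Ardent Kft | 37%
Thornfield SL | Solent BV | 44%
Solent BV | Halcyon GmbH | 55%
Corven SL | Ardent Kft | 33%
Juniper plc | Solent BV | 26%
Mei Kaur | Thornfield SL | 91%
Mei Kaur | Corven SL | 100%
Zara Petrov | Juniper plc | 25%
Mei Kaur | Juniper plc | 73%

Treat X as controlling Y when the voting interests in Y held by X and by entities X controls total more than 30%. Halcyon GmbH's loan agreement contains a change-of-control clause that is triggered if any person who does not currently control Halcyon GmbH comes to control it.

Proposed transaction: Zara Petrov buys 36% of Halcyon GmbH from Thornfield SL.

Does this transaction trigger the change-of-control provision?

The purchase adds only to Zara's holdings (Thornfield's stake shrinks), so Zara is the only person who could newly come to control Halcyon.
Zara holds 37% of Ardent, so Zara controls Ardent.
Neither Zara nor any entity Zara controls holds any voting interest in Halcyon.
So before the transaction, Zara does not control Halcyon.
After the purchase, Zara holds 36% of Halcyon directly, and Thornfield's stake falls to 9%.
Zara holds 36% of Halcyon, so Zara controls Halcyon.
Zara did not control Halcyon before and does after, so the clause is triggered.

Yes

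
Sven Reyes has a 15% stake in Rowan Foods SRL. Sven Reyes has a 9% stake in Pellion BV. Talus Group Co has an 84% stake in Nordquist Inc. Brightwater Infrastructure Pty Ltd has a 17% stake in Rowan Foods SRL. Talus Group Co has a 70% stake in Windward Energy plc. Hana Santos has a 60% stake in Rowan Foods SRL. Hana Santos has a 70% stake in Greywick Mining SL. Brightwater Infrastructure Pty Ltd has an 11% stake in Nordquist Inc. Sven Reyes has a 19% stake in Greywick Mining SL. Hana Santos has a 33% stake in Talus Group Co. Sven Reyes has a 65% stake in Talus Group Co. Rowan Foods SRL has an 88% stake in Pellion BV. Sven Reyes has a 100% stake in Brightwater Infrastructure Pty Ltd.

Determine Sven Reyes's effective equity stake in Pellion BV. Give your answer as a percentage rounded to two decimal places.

Sven reaches Pellion along 3 paths.
Via Rowan: 15% × 88% = 13.2%.
Via Brightwater → Rowan: 100% × 17% × 88% = 14.96%.
Direct stake: 9% = 9%.
Total: 13.2% + 14.96% + 9% = 37.16%.

37.16%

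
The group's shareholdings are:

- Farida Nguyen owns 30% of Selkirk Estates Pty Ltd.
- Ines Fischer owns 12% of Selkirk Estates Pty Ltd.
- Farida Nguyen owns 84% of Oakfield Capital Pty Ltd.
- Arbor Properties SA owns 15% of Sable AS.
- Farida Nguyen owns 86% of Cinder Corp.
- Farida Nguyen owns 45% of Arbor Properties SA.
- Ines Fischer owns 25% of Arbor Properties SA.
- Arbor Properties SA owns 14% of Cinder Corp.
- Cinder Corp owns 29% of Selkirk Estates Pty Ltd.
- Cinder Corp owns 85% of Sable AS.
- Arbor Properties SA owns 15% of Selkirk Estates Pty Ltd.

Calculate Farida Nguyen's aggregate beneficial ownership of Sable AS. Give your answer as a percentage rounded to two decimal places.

Farida reaches Sable along 3 paths.
Via Arbor: 45% × 15% = 6.75%.
Via Cinder: 86% × 85% = 73.1%.
Via Arbor → Cinder: 45% × 14% × 85% = 5.355%.
Total: 6.75% + 73.1% + 5.355% = 85.205%.
Rounded: 85.21%.

85.21%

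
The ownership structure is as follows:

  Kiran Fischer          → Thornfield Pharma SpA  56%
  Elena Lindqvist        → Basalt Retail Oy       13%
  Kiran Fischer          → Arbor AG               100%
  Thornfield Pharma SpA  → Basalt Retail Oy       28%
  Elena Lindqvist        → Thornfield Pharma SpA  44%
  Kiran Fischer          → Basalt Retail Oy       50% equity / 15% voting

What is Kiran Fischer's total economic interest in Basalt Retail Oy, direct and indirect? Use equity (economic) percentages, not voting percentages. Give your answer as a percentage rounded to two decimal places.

Kiran reaches Basalt along 2 paths.
Direct stake: 50% = 50%.
Via Thornfield: 56% × 28% = 15.68%.
Total: 50% + 15.68% = 65.68%.

65.68%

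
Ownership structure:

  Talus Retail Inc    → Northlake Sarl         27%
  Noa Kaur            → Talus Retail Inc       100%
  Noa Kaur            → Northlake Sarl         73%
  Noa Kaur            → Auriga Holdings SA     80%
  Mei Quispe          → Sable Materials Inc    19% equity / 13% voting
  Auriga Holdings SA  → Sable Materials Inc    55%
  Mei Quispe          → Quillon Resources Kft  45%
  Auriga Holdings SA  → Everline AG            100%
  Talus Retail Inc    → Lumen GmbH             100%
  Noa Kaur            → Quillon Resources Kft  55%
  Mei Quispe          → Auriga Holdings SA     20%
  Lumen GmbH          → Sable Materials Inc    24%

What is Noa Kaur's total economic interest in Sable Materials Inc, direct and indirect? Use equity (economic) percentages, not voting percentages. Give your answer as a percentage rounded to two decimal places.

68.00%

Noa reaches Sable along 2 paths.
Via Auriga: 80% × 55% = 44%.
Via Talus → Lumen: 100% × 100% × 24% = 24%.
Total: 44% + 24% = 68%.
Rounded: 68.00%.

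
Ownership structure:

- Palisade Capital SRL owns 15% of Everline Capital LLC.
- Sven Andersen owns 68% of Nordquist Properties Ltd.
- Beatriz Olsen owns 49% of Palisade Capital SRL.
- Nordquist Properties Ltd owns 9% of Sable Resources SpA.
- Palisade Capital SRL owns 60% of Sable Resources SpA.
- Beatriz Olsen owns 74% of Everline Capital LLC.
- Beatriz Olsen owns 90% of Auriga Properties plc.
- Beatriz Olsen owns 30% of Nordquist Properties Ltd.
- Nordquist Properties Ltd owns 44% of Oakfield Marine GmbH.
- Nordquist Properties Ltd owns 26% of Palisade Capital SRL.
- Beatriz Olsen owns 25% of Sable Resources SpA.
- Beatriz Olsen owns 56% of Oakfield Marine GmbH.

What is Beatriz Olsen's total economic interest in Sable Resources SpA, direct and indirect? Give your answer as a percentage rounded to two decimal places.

61.78%

Beatriz reaches Sable along 4 paths.
Via Nordquist: 30% × 9% = 2.7%.
Direct stake: 25% = 25%.
Via Nordquist → Palisade: 30% × 26% × 60% = 4.68%.
Via Palisade: 49% × 60% = 29.4%.
Total: 2.7% + 25% + 4.68% + 29.4% = 61.78%.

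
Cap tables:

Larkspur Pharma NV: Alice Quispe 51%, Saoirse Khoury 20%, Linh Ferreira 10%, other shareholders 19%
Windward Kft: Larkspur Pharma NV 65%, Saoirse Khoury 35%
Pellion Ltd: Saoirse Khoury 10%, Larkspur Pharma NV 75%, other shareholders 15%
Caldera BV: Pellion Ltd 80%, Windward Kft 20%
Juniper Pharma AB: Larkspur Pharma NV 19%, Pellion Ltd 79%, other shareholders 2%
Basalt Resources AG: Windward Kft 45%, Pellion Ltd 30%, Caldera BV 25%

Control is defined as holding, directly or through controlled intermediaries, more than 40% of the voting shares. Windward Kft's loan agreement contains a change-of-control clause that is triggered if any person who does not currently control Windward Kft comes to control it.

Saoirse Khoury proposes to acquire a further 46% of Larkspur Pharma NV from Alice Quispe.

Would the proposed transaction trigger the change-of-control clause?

Yes

The purchase adds only to Saoirse's holdings (Alice's stake shrinks), so Saoirse is the only person who could newly come to control Windward.
Saoirse's largest direct stake is 35% in Windward, which does not meet the threshold, so Saoirse controls no company.
In Windward, Saoirse's side holds only 35%, not > 40%.
So before the transaction, Saoirse does not control Windward.
After the purchase, Saoirse's direct stake in Larkspur rises to 20% + 46% = 66%, and Alice's stake falls to 5%.
Saoirse holds 66% of Larkspur, so Saoirse controls Larkspur.
Larkspur and Saoirse together hold 65% + 35% = 100% of Windward, so Saoirse controls Windward.
Saoirse did not control Windward before and does after, so the clause is triggered.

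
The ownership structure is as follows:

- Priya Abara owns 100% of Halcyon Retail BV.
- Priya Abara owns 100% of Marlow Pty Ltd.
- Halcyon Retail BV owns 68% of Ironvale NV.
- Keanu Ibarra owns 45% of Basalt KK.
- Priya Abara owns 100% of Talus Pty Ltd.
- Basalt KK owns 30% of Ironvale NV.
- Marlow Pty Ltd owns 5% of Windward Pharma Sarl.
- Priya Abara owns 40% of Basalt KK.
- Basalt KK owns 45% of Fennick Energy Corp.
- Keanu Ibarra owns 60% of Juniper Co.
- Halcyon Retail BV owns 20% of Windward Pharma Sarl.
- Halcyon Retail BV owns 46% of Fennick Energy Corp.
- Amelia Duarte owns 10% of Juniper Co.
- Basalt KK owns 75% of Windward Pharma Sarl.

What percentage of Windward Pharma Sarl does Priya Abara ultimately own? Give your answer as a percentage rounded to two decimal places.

Priya reaches Windward along 3 paths.
Via Marlow: 100% × 5% = 5%.
Via Basalt: 40% × 75% = 30%.
Via Halcyon: 100% × 20% = 20%.
Total: 5% + 30% + 20% = 55%.
Rounded: 55.00%.

55.00%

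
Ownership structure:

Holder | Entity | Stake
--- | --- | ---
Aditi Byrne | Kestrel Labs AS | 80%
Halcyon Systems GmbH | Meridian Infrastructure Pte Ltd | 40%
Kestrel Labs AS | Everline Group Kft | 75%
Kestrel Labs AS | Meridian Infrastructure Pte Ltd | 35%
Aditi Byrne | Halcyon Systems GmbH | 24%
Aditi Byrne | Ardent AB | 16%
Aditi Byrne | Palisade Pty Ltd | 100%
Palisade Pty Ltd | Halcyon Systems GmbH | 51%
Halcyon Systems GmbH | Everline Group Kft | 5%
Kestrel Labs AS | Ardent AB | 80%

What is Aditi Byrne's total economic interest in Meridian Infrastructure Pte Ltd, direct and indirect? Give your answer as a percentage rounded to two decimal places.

Aditi reaches Meridian along 3 paths.
Via Halcyon: 24% × 40% = 9.6%.
Via Palisade → Halcyon: 100% × 51% × 40% = 20.4%.
Via Kestrel: 80% × 35% = 28%.
Total: 9.6% + 20.4% + 28% = 58%.
Rounded: 58.00%.

58.00%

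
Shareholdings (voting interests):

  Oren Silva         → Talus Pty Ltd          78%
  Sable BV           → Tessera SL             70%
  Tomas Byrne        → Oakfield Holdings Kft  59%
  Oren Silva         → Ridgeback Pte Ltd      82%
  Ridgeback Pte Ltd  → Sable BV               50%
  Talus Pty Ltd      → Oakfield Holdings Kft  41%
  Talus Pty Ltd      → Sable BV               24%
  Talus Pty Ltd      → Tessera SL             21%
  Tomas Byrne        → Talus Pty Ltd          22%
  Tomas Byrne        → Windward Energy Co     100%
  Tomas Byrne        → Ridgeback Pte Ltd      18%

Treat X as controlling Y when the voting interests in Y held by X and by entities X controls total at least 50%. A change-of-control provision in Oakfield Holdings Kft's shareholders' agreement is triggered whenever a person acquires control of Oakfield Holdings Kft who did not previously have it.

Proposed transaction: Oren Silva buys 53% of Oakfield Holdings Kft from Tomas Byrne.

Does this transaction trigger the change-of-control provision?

Yes

The purchase adds only to Oren's holdings (Tomas's stake shrinks), so Oren is the only person who could newly come to control Oakfield.
Oren holds 78% of Talus, so Oren controls Talus.
Oren holds 82% of Ridgeback, so Oren controls Ridgeback.
Ridgeback and Talus together hold 50% + 24% = 74% of Sable, so Oren controls Sable.
Sable and Talus together hold 70% + 21% = 91% of Tessera, so Oren controls Tessera.
In Oakfield, Oren's side holds only 41%, not ≥ 50%.
So before the transaction, Oren does not control Oakfield.
After the purchase, Oren holds 53% of Oakfield directly, and Tomas's stake falls to 6%.
Talus and Oren together hold 41% + 53% = 94% of Oakfield, so Oren controls Oakfield.
Oren did not control Oakfield before and does after, so the clause is triggered.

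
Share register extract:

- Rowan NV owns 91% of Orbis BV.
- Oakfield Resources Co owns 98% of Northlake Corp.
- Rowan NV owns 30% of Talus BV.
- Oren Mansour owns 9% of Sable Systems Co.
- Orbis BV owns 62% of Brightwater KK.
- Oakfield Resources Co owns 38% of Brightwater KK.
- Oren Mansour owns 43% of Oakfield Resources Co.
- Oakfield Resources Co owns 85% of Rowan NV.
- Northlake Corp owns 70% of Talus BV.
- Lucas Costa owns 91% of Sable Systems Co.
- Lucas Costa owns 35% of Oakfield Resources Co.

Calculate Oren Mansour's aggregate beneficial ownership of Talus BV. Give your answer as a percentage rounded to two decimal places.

Oren reaches Talus along 2 paths.
Via Oakfield → Northlake: 43% × 98% × 70% = 29.498%.
Via Oakfield → Rowan: 43% × 85% × 30% = 10.965%.
Total: 29.498% + 10.965% = 40.463%.
Rounded: 40.46%.

40.46%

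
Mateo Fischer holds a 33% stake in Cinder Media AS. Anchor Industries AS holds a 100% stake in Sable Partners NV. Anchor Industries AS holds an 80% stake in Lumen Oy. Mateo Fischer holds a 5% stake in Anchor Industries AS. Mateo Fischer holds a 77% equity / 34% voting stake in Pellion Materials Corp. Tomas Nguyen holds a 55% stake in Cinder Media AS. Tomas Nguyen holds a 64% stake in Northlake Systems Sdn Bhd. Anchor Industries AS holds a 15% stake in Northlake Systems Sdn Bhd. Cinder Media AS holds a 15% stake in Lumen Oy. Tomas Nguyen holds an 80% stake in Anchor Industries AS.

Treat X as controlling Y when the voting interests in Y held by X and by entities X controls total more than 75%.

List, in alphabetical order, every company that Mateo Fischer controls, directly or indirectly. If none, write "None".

None

Mateo's largest direct stake is 34% in Pellion, which does not meet the threshold.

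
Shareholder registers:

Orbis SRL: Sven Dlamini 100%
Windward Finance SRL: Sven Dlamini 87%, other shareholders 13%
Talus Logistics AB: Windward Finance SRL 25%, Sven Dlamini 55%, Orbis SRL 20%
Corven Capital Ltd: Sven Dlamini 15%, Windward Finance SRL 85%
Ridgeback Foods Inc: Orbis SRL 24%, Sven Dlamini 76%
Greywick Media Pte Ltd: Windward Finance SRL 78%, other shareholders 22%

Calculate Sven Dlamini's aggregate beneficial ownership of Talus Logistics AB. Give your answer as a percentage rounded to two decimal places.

96.75%

Sven reaches Talus along 3 paths.
Via Windward: 87% × 25% = 21.75%.
Direct stake: 55% = 55%.
Via Orbis: 100% × 20% = 20%.
Total: 21.75% + 55% + 20% = 96.75%.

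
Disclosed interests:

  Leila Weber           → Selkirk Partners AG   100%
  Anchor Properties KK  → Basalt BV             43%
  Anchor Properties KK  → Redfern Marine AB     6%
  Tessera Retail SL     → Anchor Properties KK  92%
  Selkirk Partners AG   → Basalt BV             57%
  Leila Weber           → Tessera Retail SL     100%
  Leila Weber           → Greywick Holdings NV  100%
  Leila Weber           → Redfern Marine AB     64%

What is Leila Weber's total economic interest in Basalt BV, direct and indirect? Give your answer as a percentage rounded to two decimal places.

Leila reaches Basalt along 2 paths.
Via Tessera → Anchor: 100% × 92% × 43% = 39.56%.
Via Selkirk: 100% × 57% = 57%.
Total: 39.56% + 57% = 96.56%.

96.56%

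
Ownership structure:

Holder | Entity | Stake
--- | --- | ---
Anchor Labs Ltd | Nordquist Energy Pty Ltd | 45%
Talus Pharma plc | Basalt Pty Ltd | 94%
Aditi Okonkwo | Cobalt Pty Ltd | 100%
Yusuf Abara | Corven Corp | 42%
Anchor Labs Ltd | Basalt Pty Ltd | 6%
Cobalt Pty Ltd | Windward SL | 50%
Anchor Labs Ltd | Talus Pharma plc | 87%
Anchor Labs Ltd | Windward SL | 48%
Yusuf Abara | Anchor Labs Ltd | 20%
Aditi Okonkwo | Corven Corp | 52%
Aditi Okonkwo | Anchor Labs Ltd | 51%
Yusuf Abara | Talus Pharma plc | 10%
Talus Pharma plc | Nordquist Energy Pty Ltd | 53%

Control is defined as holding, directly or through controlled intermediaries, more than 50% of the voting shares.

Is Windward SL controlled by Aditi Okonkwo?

Yes

Aditi holds 100% of Cobalt, so Aditi controls Cobalt.
Aditi holds 51% of Anchor, so Aditi controls Anchor.
Anchor and Cobalt together hold 48% + 50% = 98% of Windward, so Aditi controls Windward.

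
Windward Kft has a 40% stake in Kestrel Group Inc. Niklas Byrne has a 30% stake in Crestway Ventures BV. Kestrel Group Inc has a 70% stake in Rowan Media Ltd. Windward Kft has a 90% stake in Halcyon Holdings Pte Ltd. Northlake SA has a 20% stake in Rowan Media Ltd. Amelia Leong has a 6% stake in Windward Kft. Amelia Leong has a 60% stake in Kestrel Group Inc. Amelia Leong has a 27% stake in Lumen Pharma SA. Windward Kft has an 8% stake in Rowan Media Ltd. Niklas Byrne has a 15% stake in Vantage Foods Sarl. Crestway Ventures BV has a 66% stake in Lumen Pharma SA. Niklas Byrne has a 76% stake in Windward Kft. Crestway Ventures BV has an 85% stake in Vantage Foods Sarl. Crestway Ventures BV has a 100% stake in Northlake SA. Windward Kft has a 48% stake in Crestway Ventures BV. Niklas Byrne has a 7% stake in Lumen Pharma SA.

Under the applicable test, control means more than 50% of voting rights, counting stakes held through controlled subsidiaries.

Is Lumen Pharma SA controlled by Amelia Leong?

No

Amelia holds 60% of Kestrel, so Amelia controls Kestrel.
Kestrel holds 70% of Rowan, so Amelia controls Rowan.
In Lumen, Amelia's side holds only 27%, not > 50%.
So Amelia does not control Lumen.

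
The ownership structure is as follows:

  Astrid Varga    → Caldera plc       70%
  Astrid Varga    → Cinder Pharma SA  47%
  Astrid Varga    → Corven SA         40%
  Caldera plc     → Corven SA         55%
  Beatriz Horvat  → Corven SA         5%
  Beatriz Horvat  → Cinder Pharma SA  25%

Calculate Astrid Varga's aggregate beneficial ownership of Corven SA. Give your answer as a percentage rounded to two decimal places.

Astrid reaches Corven along 2 paths.
Direct stake: 40% = 40%.
Via Caldera: 70% × 55% = 38.5%.
Total: 40% + 38.5% = 78.5%.
Rounded: 78.50%.

78.50%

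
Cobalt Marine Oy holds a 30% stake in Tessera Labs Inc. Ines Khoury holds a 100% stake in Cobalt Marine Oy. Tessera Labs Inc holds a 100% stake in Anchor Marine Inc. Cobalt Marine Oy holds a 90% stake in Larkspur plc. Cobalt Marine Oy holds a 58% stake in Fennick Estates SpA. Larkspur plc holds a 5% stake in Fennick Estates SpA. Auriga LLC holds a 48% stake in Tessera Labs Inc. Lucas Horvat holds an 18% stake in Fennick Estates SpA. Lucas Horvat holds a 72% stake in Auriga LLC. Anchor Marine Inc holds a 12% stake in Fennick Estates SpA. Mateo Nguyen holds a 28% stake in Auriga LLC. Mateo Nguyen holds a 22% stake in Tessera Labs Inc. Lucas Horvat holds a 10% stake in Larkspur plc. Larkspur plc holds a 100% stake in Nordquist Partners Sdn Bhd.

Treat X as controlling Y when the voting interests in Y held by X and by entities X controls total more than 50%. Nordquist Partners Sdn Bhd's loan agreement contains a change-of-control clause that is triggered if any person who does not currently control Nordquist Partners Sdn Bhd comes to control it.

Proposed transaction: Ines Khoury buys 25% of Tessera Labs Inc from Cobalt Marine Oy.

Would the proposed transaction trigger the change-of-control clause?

No

The purchase adds only to Ines's holdings (Cobalt's stake shrinks), so Ines is the only person who could newly come to control Nordquist.
Ines holds 100% of Cobalt, so Ines controls Cobalt.
Cobalt holds 90% of Larkspur, so Ines controls Larkspur.
Larkspur holds 100% of Nordquist, so Ines controls Nordquist.
So Ines already controls Nordquist before the transaction.
After the purchase, Ines holds 25% of Tessera directly, and Cobalt's stake falls to 5%.
Ines controlled Nordquist already, so this is not a new person acquiring control; every other person's position is unchanged or reduced.
No new person acquires control, so the clause is not triggered.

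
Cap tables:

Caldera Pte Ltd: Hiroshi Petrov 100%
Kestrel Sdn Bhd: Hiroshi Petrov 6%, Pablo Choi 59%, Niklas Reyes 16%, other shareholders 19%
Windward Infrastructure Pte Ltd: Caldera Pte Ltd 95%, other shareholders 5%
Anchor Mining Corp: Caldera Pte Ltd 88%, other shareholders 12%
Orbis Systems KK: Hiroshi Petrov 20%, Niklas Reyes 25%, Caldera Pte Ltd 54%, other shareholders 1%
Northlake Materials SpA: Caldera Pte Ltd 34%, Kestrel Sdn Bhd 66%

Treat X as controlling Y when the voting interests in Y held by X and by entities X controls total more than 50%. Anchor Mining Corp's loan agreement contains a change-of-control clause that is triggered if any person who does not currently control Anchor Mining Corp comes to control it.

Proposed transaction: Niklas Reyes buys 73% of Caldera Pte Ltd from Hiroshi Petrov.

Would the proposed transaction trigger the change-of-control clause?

Yes

The purchase adds only to Niklas's holdings (Hiroshi's stake shrinks), so Niklas is the only person who could newly come to control Anchor.
Niklas's largest direct stake is 25% in Orbis, which does not meet the threshold, so Niklas controls no company.
Neither Niklas nor any entity Niklas controls holds any voting interest in Anchor.
So before the transaction, Niklas does not control Anchor.
After the purchase, Niklas holds 73% of Caldera directly, and Hiroshi's stake falls to 27%.
Niklas holds 73% of Caldera, so Niklas controls Caldera.
Caldera holds 88% of Anchor, so Niklas controls Anchor.
Niklas did not control Anchor before and does after, so the clause is triggered.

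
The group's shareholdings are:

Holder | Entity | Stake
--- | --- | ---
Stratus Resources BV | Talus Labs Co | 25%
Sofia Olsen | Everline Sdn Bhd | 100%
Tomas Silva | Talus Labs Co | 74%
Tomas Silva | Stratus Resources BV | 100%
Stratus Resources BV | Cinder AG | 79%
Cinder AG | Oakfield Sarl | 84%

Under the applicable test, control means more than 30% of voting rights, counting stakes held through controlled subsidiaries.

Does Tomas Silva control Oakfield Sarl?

Yes

Tomas holds 100% of Stratus, so Tomas controls Stratus.
Stratus holds 79% of Cinder, so Tomas controls Cinder.
Cinder holds 84% of Oakfield, so Tomas controls Oakfield.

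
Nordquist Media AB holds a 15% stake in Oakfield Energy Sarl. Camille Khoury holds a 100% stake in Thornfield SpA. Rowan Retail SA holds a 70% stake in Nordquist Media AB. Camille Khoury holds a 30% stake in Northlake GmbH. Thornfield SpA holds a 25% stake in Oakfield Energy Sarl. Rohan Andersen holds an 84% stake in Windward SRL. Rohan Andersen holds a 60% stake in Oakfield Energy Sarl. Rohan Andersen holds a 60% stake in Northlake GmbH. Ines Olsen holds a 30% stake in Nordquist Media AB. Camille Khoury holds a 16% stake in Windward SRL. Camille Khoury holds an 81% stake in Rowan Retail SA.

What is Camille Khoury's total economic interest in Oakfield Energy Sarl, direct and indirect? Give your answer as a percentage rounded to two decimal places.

Camille reaches Oakfield along 2 paths.
Via Thornfield: 100% × 25% = 25%.
Via Rowan → Nordquist: 81% × 70% × 15% = 8.505%.
Total: 25% + 8.505% = 33.505%.
Rounded: 33.51%.

33.51%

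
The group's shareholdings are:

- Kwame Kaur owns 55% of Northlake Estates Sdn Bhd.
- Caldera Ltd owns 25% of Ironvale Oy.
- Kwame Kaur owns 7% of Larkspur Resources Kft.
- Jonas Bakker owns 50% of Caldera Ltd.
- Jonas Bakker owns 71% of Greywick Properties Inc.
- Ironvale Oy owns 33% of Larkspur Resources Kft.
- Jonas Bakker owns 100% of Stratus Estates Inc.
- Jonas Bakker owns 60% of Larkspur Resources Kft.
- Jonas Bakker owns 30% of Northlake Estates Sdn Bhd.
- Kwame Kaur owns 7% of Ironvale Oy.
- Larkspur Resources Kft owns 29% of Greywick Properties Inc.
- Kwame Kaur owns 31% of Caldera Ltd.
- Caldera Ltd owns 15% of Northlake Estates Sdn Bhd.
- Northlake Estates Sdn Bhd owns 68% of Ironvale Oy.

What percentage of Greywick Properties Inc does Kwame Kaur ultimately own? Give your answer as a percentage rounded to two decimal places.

Kwame reaches Greywick along 5 paths.
Via Caldera → Ironvale → Larkspur: 31% × 25% × 33% × 29% = 0.741675%.
Via Ironvale → Larkspur: 7% × 33% × 29% = 0.6699%.
Via Northlake → Ironvale → Larkspur: 55% × 68% × 33% × 29% = 3.57918%.
Via Caldera → Northlake → Ironvale → Larkspur: 31% × 15% × 68% × 33% × 29% = 0.3026034%.
Via Larkspur: 7% × 29% = 2.03%.
Total: 0.741675% + 0.6699% + 3.57918% + 0.3026034% + 2.03% = 7.3233584%.
Rounded: 7.32%.

7.32%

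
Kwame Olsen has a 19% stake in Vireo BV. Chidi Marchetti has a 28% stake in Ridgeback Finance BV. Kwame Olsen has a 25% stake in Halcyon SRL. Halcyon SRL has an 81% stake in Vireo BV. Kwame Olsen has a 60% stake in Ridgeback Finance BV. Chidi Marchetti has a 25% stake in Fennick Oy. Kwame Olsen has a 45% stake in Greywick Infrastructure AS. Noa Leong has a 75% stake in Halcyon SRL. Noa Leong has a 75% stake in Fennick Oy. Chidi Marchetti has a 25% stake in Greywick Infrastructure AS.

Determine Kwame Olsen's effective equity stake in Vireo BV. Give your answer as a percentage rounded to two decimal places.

39.25%

Kwame reaches Vireo along 2 paths.
Via Halcyon: 25% × 81% = 20.25%.
Direct stake: 19% = 19%.
Total: 20.25% + 19% = 39.25%.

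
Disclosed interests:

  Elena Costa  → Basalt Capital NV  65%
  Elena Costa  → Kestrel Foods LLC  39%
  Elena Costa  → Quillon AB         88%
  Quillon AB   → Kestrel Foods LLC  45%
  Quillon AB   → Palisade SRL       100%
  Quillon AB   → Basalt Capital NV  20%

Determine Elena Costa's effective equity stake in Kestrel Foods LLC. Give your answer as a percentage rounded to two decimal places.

78.60%

Elena reaches Kestrel along 2 paths.
Direct stake: 39% = 39%.
Via Quillon: 88% × 45% = 39.6%.
Total: 39% + 39.6% = 78.6%.
Rounded: 78.60%.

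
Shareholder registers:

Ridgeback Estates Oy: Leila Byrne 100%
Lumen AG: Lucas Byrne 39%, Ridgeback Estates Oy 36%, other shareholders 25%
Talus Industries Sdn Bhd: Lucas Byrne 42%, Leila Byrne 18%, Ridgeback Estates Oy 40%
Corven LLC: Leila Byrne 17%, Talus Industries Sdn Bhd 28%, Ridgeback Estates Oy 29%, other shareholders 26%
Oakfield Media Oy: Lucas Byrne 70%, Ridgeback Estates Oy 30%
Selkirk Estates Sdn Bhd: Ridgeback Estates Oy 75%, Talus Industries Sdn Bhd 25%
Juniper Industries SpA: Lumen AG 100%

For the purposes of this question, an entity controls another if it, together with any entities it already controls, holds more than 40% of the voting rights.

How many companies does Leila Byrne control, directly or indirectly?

Leila holds 100% of Ridgeback, so Leila controls Ridgeback.
Leila and Ridgeback together hold 18% + 40% = 58% of Talus, so Leila controls Talus.
Leila and Talus and Ridgeback together hold 17% + 28% + 29% = 74% of Corven, so Leila controls Corven.
Ridgeback and Talus together hold 75% + 25% = 100% of Selkirk, so Leila controls Selkirk.
No other company's threshold is met.
Leila controls 4 companies.

4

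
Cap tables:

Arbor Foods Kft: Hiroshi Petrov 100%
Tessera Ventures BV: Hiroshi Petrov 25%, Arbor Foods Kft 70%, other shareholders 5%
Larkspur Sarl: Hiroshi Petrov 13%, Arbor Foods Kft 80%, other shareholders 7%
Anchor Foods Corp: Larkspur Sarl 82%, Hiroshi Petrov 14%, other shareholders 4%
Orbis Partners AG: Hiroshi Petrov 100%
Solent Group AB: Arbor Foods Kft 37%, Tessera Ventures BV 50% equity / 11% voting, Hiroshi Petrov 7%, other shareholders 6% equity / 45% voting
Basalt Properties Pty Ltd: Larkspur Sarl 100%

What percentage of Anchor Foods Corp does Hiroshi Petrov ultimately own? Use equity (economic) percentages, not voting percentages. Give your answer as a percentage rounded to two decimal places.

90.26%

Hiroshi reaches Anchor along 3 paths.
Via Larkspur: 13% × 82% = 10.66%.
Via Arbor → Larkspur: 100% × 80% × 82% = 65.6%.
Direct stake: 14% = 14%.
Total: 10.66% + 65.6% + 14% = 90.26%.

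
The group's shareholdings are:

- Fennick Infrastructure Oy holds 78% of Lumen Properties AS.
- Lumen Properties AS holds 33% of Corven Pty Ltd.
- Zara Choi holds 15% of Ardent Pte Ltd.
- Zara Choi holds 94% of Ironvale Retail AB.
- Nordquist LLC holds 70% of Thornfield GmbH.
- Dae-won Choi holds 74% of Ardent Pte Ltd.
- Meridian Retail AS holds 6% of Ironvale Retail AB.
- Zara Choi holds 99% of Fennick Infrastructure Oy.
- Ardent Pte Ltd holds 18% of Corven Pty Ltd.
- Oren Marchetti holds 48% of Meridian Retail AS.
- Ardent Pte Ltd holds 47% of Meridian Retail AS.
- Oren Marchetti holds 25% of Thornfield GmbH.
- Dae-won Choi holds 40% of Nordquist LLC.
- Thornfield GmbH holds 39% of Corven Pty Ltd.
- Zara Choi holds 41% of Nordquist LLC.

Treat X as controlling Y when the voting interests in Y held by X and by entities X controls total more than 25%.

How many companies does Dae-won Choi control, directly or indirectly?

5

Dae-won holds 74% of Ardent, so Dae-won controls Ardent.
Dae-won holds 40% of Nordquist, so Dae-won controls Nordquist.
Nordquist holds 70% of Thornfield, so Dae-won controls Thornfield.
Ardent holds 47% of Meridian, so Dae-won controls Meridian.
Thornfield and Ardent together hold 39% + 18% = 57% of Corven, so Dae-won controls Corven.
No other company's threshold is met.
Dae-won controls 5 companies.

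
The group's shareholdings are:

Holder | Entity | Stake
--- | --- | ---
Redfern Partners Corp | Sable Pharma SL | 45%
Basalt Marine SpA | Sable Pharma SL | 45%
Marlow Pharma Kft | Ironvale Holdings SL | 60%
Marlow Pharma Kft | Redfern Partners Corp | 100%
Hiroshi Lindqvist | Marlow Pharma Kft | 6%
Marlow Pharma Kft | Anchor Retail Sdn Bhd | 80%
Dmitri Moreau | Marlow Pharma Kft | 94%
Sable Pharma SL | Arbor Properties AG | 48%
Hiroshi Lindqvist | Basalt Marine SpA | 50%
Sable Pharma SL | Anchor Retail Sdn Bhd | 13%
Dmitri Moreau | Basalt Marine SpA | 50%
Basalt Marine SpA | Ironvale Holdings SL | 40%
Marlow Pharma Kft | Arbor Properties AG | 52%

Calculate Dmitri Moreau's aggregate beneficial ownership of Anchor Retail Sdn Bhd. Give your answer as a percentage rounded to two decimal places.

Dmitri reaches Anchor along 3 paths.
Via Marlow: 94% × 80% = 75.2%.
Via Marlow → Redfern → Sable: 94% × 100% × 45% × 13% = 5.499%.
Via Basalt → Sable: 50% × 45% × 13% = 2.925%.
Total: 75.2% + 5.499% + 2.925% = 83.624%.
Rounded: 83.62%.

83.62%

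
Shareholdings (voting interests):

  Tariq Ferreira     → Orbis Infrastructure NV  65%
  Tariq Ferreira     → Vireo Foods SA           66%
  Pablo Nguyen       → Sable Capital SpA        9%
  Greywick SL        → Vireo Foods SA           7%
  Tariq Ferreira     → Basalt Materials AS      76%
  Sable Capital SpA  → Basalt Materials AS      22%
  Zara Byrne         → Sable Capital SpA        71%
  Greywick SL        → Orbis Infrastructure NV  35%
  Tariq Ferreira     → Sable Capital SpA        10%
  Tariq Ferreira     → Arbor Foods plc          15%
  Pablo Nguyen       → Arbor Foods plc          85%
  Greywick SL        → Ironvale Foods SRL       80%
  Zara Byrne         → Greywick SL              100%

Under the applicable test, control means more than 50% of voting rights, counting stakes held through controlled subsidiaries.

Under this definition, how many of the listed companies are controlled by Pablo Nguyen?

1

Pablo holds 85% of Arbor, so Pablo controls Arbor.
No other company's threshold is met.
Pablo controls 1 company.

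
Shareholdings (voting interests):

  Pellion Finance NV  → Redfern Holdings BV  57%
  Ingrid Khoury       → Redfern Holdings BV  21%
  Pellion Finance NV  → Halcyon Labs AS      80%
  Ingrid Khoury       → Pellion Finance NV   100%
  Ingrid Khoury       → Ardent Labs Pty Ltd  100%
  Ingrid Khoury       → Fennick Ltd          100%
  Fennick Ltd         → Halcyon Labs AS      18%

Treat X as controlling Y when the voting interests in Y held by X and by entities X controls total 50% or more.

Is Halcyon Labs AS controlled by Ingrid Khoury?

Ingrid holds 100% of Pellion, so Ingrid controls Pellion.
Ingrid holds 100% of Fennick, so Ingrid controls Fennick.
Fennick and Pellion together hold 18% + 80% = 98% of Halcyon, so Ingrid controls Halcyon.

Yes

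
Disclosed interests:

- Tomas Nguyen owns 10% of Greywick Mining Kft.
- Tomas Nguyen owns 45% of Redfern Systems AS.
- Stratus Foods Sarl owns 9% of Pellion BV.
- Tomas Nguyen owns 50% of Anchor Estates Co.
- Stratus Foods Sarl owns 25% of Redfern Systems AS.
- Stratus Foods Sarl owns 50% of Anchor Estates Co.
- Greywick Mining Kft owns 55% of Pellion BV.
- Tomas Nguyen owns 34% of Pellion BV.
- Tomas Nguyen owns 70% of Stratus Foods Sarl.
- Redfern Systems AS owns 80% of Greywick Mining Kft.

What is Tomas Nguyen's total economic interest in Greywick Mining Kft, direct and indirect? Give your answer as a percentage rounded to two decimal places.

60.00%

Tomas reaches Greywick along 3 paths.
Via Stratus → Redfern: 70% × 25% × 80% = 14%.
Via Redfern: 45% × 80% = 36%.
Direct stake: 10% = 10%.
Total: 14% + 36% + 10% = 60%.
Rounded: 60.00%.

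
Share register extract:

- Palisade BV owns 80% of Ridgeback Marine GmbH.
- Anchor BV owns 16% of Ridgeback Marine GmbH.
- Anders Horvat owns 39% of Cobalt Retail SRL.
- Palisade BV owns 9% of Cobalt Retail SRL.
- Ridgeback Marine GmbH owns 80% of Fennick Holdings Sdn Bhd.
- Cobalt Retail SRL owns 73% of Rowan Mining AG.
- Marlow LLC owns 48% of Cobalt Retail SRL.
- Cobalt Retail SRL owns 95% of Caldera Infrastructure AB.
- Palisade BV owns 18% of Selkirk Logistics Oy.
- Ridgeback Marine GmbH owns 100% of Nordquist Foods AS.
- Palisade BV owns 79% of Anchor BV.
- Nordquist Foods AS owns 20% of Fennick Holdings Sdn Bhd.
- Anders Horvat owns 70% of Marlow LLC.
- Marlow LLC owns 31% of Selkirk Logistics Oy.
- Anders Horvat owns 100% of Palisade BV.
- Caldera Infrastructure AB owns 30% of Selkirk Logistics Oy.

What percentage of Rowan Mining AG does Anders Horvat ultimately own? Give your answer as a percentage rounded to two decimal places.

59.57%

Anders reaches Rowan along 3 paths.
Via Palisade → Cobalt: 100% × 9% × 73% = 6.57%.
Via Marlow → Cobalt: 70% × 48% × 73% = 24.528%.
Via Cobalt: 39% × 73% = 28.47%.
Total: 6.57% + 24.528% + 28.47% = 59.568%.
Rounded: 59.57%.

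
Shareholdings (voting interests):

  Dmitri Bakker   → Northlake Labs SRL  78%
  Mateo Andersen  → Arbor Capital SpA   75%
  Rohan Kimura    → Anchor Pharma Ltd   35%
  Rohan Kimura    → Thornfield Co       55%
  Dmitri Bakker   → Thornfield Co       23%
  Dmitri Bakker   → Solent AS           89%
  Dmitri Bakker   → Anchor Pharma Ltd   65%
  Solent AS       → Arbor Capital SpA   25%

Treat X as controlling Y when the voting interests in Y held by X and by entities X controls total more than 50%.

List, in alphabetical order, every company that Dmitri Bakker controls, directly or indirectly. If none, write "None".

Anchor Pharma Ltd, Northlake Labs SRL, Solent AS

Dmitri holds 89% of Solent, so Dmitri controls Solent.
Dmitri holds 78% of Northlake, so Dmitri controls Northlake.
Dmitri holds 65% of Anchor, so Dmitri controls Anchor.
No other company's threshold is met.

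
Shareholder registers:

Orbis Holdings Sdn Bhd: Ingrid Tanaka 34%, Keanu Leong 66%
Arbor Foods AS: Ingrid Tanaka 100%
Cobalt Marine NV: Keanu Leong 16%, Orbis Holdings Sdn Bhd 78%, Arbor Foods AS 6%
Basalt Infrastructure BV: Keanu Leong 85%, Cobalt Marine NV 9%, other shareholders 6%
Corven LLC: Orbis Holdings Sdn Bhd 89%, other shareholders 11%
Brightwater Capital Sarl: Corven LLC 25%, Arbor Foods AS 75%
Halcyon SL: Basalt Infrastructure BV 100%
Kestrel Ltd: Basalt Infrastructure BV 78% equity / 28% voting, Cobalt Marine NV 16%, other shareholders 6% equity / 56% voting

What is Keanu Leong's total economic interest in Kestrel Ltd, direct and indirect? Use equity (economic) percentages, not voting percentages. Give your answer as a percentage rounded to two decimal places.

81.83%

Keanu reaches Kestrel along 5 paths.
Via Basalt: 85% × 78% = 66.3%.
Via Cobalt → Basalt: 16% × 9% × 78% = 1.1232%.
Via Orbis → Cobalt → Basalt: 66% × 78% × 9% × 78% = 3.613896%.
Via Cobalt: 16% × 16% = 2.56%.
Via Orbis → Cobalt: 66% × 78% × 16% = 8.2368%.
Total: 66.3% + 1.1232% + 3.613896% + 2.56% + 8.2368% = 81.833896%.
Rounded: 81.83%.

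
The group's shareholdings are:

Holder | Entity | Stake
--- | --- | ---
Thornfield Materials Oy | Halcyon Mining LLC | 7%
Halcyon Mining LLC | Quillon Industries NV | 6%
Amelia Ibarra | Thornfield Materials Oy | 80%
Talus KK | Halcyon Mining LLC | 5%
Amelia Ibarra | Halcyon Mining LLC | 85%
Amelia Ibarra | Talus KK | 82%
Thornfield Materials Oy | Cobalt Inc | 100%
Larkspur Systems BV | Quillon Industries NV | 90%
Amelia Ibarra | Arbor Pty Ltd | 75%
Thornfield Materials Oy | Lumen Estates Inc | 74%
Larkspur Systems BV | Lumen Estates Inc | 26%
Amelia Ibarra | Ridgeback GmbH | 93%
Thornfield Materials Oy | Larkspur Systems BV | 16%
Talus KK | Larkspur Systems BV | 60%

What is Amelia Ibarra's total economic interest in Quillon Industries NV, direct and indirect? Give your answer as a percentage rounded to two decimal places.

61.48%

Amelia reaches Quillon along 5 paths.
Via Talus → Halcyon: 82% × 5% × 6% = 0.246%.
Via Halcyon: 85% × 6% = 5.1%.
Via Thornfield → Halcyon: 80% × 7% × 6% = 0.336%.
Via Thornfield → Larkspur: 80% × 16% × 90% = 11.52%.
Via Talus → Larkspur: 82% × 60% × 90% = 44.28%.
Total: 0.246% + 5.1% + 0.336% + 11.52% + 44.28% = 61.482%.
Rounded: 61.48%.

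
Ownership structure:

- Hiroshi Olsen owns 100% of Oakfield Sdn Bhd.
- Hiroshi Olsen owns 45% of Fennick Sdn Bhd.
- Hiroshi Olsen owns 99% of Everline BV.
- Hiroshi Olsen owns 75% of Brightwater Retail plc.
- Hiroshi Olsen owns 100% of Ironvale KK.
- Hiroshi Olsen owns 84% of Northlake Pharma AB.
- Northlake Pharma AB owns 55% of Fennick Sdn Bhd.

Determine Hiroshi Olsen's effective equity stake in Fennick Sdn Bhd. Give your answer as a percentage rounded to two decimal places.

91.20%

Hiroshi reaches Fennick along 2 paths.
Direct stake: 45% = 45%.
Via Northlake: 84% × 55% = 46.2%.
Total: 45% + 46.2% = 91.2%.
Rounded: 91.20%.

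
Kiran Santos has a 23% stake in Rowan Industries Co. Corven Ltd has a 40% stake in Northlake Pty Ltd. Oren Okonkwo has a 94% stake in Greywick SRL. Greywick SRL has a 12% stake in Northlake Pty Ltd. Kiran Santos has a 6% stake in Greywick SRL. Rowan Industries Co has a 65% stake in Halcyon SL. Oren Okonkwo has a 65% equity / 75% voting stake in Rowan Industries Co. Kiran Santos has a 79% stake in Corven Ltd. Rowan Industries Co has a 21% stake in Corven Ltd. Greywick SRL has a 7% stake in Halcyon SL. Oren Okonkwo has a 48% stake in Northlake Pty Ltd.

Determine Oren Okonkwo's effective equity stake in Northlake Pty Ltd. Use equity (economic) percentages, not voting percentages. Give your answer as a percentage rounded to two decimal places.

Oren reaches Northlake along 3 paths.
Direct stake: 48% = 48%.
Via Rowan → Corven: 65% × 21% × 40% = 5.46%.
Via Greywick: 94% × 12% = 11.28%.
Total: 48% + 5.46% + 11.28% = 64.74%.

64.74%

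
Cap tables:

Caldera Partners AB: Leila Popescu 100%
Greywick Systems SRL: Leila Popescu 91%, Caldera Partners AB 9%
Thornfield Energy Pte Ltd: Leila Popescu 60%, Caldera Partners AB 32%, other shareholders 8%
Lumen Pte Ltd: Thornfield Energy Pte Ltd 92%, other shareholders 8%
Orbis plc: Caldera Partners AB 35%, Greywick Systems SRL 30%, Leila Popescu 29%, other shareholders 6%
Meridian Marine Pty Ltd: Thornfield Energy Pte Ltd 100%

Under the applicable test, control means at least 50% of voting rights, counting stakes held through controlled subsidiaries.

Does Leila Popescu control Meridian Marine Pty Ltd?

Yes

Leila holds 100% of Caldera, so Leila controls Caldera.
Leila and Caldera together hold 60% + 32% = 92% of Thornfield, so Leila controls Thornfield.
Thornfield holds 100% of Meridian, so Leila controls Meridian.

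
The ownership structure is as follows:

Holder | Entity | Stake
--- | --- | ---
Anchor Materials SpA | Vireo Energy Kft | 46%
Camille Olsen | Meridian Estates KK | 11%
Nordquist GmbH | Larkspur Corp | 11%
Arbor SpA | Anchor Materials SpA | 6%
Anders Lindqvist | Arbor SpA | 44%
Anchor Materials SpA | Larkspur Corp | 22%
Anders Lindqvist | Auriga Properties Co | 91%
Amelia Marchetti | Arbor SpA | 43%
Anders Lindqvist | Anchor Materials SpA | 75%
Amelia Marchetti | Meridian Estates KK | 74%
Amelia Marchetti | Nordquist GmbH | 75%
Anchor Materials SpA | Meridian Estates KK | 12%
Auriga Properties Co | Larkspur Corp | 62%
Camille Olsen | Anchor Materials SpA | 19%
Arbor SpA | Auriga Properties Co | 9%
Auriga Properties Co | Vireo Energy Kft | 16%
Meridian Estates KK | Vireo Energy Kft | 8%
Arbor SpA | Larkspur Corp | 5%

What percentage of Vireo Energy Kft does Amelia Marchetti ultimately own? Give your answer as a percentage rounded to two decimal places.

Amelia reaches Vireo along 4 paths.
Via Arbor → Auriga: 43% × 9% × 16% = 0.6192%.
Via Meridian: 74% × 8% = 5.92%.
Via Arbor → Anchor → Meridian: 43% × 6% × 12% × 8% = 0.024768%.
Via Arbor → Anchor: 43% × 6% × 46% = 1.1868%.
Total: 0.6192% + 5.92% + 0.024768% + 1.1868% = 7.750768%.
Rounded: 7.75%.

7.75%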